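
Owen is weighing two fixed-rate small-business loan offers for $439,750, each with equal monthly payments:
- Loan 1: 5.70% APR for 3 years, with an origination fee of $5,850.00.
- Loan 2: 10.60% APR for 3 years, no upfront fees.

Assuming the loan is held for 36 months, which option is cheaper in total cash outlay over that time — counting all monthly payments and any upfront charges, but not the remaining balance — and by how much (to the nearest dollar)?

Loan 1 by $29,982

Loan 1: at 5.70% the monthly rate is 0.0047500, so the payment is 439,750 × 0.0047500 / (1 − 1.0047500^−36) = $13,318.35.
Loan 2: at 10.60% the monthly rate is 0.0088333, so the payment is 439,750 × 0.0088333 / (1 − 1.0088333^−36) = $14,313.69.
Over 36 months: Loan 1 costs 36 × $13,318.35 + $5,850.00 = $485,310.60; Loan 2 costs 36 × $14,313.69 = $515,292.84.
Loan 1 is cheaper by $515,292.84 − $485,310.60 = $29,982.24.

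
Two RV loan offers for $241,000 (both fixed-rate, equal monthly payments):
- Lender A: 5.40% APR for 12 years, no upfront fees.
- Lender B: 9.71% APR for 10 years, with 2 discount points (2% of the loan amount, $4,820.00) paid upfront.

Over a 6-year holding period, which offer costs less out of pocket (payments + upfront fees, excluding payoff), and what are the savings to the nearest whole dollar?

Lender A by $67,360

Lender A: monthly rate = 5.4%/12 = 0.0045000; payment = 241,000 × 0.0045000 / (1 − (1+0.0045000)^−144) = $2,277.65.
Lender B: monthly rate = 9.71%/12 = 0.0080917; payment = 241,000 × 0.0080917 / (1 − (1+0.0080917)^−120) = $3,146.26.
Over 72 months: Lender A costs 72 × $2,277.65 = $163,990.80; Lender B costs 72 × $3,146.26 + $4,820.00 = $231,350.72.
Lender A is cheaper by $231,350.72 − $163,990.80 = $67,359.92.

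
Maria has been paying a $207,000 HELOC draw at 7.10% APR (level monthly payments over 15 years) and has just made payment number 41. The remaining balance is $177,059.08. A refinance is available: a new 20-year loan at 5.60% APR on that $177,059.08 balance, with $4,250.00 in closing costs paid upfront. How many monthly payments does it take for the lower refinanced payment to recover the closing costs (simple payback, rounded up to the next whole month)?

7 months

Current payment = 207,000 × 7.1%/12 / (1 − (1+0.0059167)^−180) = $1,872.17.
Refinanced payment = 177,059.08 × 0.0046667 / (1 − (1+0.0046667)^−240) = $1,227.99.
Monthly savings = $1,872.17 − $1,227.99 = $644.18.
Break-even = $4,250.00 / $644.18 = 6.60 → 7 months.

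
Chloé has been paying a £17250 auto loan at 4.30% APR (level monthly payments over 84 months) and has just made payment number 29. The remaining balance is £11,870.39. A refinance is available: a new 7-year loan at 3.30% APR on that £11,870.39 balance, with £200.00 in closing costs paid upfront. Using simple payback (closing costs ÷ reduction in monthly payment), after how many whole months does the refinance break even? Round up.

3 months

Current payment = 17,250 × 4.3%/12 / (1 − (1+0.0035833)^−84) = £238.18.
Refinanced payment = 11,870.39 × 0.0027500 / (1 − (1+0.0027500)^−84) = £158.46.
Monthly savings = £238.18 − £158.46 = £79.72.
Break-even = £200.00 / £79.72 = 2.51 → 3 months.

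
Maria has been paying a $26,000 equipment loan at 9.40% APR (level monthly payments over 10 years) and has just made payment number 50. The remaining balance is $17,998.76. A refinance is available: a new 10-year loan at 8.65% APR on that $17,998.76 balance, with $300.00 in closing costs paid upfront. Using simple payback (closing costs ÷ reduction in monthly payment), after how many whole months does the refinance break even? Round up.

Current payment = 26,000 × 9.4%/12 / (1 − (1+0.0078333)^−120) = $335.01.
Refinanced payment = 17,998.76 × 0.0072083 / (1 − (1+0.0072083)^−120) = $224.61.
Monthly savings = $335.01 − $224.61 = $110.40.
Break-even = $300.00 / $110.40 = 2.72 → 3 months.

3 months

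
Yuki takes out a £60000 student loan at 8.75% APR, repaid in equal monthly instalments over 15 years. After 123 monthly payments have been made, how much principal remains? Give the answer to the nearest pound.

With monthly rate i = 8.75%/12 = 0.0072917, the balance after k of n payments is P · [(1+i)^n − (1+i)^k] / [(1+i)^n − 1].
(1+0.0072917)^180 = 3.69779974 and (1+0.0072917)^123 = 2.44396312, so the balance is 60,000 × (3.69779974 − 2.44396312) / (3.69779974 − 1) = £27,885.76.

£27,886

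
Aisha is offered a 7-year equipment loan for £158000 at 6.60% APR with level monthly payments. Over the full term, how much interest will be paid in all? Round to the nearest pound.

£39,725

Monthly rate = 6.6%/12 = 0.0055000; payment = 158,000 × 0.0055000 / (1 − (1+0.0055000)^−84) = £2,353.87.
Total paid = 84 × £2,353.87 = £197,725.08; interest = £197,725.08 − £158,000 = £39,725.08.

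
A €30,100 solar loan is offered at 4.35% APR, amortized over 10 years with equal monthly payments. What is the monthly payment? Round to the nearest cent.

€309.78

Monthly rate = 4.35%/12 = 0.0036250; payment = 30,100 × 0.0036250 / (1 − (1+0.0036250)^−120) = €309.78.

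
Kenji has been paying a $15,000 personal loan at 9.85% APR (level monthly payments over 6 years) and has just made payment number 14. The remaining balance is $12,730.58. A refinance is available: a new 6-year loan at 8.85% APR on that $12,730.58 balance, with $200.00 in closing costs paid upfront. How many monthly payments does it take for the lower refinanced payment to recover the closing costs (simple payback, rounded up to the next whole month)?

Current payment = 15,000 × 9.85%/12 / (1 − (1+0.0082083)^−72) = $276.75.
Refinanced payment = 12,730.58 × 0.0073750 / (1 − (1+0.0073750)^−72) = $228.53.
Monthly savings = $276.75 − $228.53 = $48.22.
Break-even = $200.00 / $48.22 = 4.15 → 5 months.

5 months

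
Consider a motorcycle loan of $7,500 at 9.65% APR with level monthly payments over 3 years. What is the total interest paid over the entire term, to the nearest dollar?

$1,168

At 9.65% the monthly rate is 0.0080417, so the payment is 7,500 × 0.0080417 / (1 − 1.0080417^−36) = $240.77.
Total paid = 36 × $240.77 = $8,667.72; interest = $8,667.72 − $7,500 = $1,167.72.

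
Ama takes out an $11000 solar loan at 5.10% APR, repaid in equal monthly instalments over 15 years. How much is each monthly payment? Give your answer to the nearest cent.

$87.56

Monthly rate = 5.1%/12 = 0.0042500; payment = 11,000 × 0.0042500 / (1 − (1+0.0042500)^−180) = $87.56.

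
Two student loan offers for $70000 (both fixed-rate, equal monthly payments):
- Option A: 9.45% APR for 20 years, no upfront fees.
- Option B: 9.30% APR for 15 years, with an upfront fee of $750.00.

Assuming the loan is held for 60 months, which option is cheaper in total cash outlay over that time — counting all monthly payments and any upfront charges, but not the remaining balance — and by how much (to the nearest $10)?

Option A: monthly rate = 9.45%/12 = 0.0078750; payment = 70,000 × 0.0078750 / (1 − (1+0.0078750)^−240) = $650.21.
Option B: at 9.30% the monthly rate is 0.0077500, so the payment is 70,000 × 0.0077500 / (1 − 1.0077500^−180) = $722.53.
Over 60 months: Option A costs 60 × $650.21 = $39,012.60; Option B costs 60 × $722.53 + $750.00 = $44,101.80.
Option A is cheaper by $44,101.80 − $39,012.60 = $5,089.20.

Option A by $5,090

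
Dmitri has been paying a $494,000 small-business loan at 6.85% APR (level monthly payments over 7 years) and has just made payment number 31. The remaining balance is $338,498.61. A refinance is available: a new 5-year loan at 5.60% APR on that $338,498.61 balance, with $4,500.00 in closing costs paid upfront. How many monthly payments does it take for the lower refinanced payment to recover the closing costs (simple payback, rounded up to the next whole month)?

Current payment = 494,000 × 6.85%/12 / (1 − (1+0.0057083)^−84) = $7,419.61.
Refinanced payment = 338,498.61 × 0.0046667 / (1 − (1+0.0046667)^−60) = $6,481.35.
Monthly savings = $7,419.61 − $6,481.35 = $938.26.
Break-even = $4,500.00 / $938.26 = 4.80 → 5 months.

5 months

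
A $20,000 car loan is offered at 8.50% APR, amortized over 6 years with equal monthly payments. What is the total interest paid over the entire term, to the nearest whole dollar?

At 8.50% the monthly rate is 0.0070833, so the payment is 20,000 × 0.0070833 / (1 − 1.0070833^−72) = $355.57.
Total paid = 72 × $355.57 = $25,601.04; interest = $25,601.04 − $20,000 = $5,601.04.

$5,601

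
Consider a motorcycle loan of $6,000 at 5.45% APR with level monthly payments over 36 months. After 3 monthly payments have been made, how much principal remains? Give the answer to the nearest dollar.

$5,537

With monthly rate i = 5.45%/12 = 0.0045417, the balance after k of n payments is P · [(1+i)^n − (1+i)^k] / [(1+i)^n − 1].
(1+0.0045417)^36 = 1.17718952 and (1+0.0045417)^3 = 1.01368697, so the balance is 6,000 × (1.17718952 − 1.01368697) / (1.17718952 − 1) = $5,536.53.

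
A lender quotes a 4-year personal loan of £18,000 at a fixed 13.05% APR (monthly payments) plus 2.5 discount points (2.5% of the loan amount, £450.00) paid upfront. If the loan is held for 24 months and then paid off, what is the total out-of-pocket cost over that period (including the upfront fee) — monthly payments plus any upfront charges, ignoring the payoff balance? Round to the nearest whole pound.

At 13.05% the monthly rate is 0.0108750, so the payment is 18,000 × 0.0108750 / (1 − 1.0108750^−48) = £483.34.
Total outlay = 24 × £483.34 + £450.00 = £12,050.16.

£12,050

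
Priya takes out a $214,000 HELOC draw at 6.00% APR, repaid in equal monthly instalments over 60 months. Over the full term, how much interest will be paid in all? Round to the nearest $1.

$34,233

At 6.00% the monthly rate is 0.0050000, so the payment is 214,000 × 0.0050000 / (1 − 1.0050000^−60) = $4,137.22.
Total paid = 60 × $4,137.22 = $248,233.20; interest = $248,233.20 − $214,000 = $34,233.20.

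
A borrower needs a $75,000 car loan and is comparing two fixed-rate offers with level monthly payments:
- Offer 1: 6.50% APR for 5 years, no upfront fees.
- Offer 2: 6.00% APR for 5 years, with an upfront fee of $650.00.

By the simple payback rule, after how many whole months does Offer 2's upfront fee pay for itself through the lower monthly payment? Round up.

38 months

Offer 1: monthly rate = 6.5%/12 = 0.0054167; payment = 75,000 × 0.0054167 / (1 − (1+0.0054167)^−60) = $1,467.46.
Offer 2: monthly rate = 6%/12 = 0.0050000; payment = 75,000 × 0.0050000 / (1 − (1+0.0050000)^−60) = $1,449.96.
Monthly savings = $1,467.46 − $1,449.96 = $17.50.
Break-even = $650.00 / $17.50 = 37.14 → 38 months.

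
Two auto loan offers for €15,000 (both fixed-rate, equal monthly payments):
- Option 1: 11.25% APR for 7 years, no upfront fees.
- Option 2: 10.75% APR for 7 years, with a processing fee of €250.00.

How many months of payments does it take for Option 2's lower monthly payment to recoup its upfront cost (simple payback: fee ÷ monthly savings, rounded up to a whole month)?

64 months

Option 1: at 11.25% the monthly rate is 0.0093750, so the payment is 15,000 × 0.0093750 / (1 − 1.0093750^−84) = €258.81.
Option 2: at 10.75% the monthly rate is 0.0089583, so the payment is 15,000 × 0.0089583 / (1 − 1.0089583^−84) = €254.87.
Monthly savings = €258.81 − €254.87 = €3.94.
Break-even = €250.00 / €3.94 = 63.45 → 64 months.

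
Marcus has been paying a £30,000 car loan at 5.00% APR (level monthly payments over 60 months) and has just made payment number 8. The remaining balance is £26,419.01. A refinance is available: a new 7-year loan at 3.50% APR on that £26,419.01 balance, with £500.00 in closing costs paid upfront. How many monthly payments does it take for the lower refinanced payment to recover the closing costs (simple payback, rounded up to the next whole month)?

3 months

Current payment = 30,000 × 5%/12 / (1 − (1+0.0041667)^−60) = £566.14.
Refinanced payment = 26,419.01 × 0.0029167 / (1 − (1+0.0029167)^−84) = £355.07.
Monthly savings = £566.14 − £355.07 = £211.07.
Break-even = £500.00 / £211.07 = 2.37 → 3 months.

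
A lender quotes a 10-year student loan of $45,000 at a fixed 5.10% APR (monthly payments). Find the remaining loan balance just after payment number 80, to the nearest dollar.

With monthly rate i = 5.1%/12 = 0.0042500, the balance after k of n payments is P · [(1+i)^n − (1+i)^k] / [(1+i)^n − 1].
(1+0.0042500)^120 = 1.66349250 and (1+0.0042500)^80 = 1.40393575, so the balance is 45,000 × (1.66349250 − 1.40393575) / (1.66349250 − 1) = $17,603.90.

$17,604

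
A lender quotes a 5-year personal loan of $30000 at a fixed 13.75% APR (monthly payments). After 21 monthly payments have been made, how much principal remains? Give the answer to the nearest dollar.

With monthly rate i = 13.75%/12 = 0.0114583, the balance after k of n payments is P · [(1+i)^n − (1+i)^k] / [(1+i)^n − 1].
(1+0.0114583)^60 = 1.98097873 and (1+0.0114583)^21 = 1.27030479, so the balance is 30,000 × (1.98097873 − 1.27030479) / (1.98097873 − 1) = $21,733.62.

$21,734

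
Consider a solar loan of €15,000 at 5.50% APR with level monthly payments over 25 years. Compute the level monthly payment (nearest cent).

€92.11

At 5.50% the monthly rate is 0.0045833, so the payment is 15,000 × 0.0045833 / (1 − 1.0045833^−300) = €92.11.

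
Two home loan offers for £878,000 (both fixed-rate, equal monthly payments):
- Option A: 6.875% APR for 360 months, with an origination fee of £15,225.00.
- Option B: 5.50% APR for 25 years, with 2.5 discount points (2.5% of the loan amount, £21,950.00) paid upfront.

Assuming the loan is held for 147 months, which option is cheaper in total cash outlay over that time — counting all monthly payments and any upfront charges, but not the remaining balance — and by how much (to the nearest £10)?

Option B by £48,570

Option A: at 6.875% the monthly rate is 0.0057292, so the payment is 878,000 × 0.0057292 / (1 − 1.0057292^−360) = £5,767.83.
Option B: at 5.50% the monthly rate is 0.0045833, so the payment is 878,000 × 0.0045833 / (1 − 1.0045833^−300) = £5,391.69.
Over 147 months: Option A costs 147 × £5,767.83 + £15,225.00 = £863,096.01; Option B costs 147 × £5,391.69 + £21,950.00 = £814,528.43.
Option B is cheaper by £863,096.01 − £814,528.43 = £48,567.58.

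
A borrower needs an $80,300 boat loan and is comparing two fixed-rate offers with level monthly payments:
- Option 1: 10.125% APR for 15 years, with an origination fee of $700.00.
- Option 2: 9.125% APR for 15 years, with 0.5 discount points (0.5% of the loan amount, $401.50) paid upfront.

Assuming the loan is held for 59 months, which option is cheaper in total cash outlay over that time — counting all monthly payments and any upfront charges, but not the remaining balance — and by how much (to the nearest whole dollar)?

Option 2 by $3,167

Option 1: monthly rate = 10.125%/12 = 0.0084375; payment = 80,300 × 0.0084375 / (1 − (1+0.0084375)^−180) = $869.06.
Option 2: monthly rate = 9.125%/12 = 0.0076042; payment = 80,300 × 0.0076042 / (1 − (1+0.0076042)^−180) = $820.44.
Over 59 months: Option 1 costs 59 × $869.06 + $700.00 = $51,974.54; Option 2 costs 59 × $820.44 + $401.50 = $48,807.46.
Option 2 is cheaper by $51,974.54 − $48,807.46 = $3,167.08.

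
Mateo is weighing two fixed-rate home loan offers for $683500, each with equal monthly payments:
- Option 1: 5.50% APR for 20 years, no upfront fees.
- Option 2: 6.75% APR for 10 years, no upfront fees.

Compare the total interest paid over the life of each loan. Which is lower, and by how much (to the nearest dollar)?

Option 1: at 5.50% the monthly rate is 0.0045833, so the payment is 683,500 × 0.0045833 / (1 − 1.0045833^−240) = $4,701.71.
Total interest on Option 1 = 240 × $4,701.71 − $683,500 = $444,910.40.
Option 2: at 6.75% the monthly rate is 0.0056250, so the payment is 683,500 × 0.0056250 / (1 − 1.0056250^−120) = $7,848.23.
Total interest on Option 2 = 120 × $7,848.23 − $683,500 = $258,287.60.
Option 2 is lower by $186,622.80.

Option 2 by $186,623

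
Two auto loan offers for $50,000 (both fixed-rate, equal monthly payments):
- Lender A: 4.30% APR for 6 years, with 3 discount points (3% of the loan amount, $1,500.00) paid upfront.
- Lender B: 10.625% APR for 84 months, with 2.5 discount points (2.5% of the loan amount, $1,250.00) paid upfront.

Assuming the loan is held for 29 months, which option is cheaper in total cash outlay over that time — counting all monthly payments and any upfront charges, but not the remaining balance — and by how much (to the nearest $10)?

Lender A: monthly rate = 4.3%/12 = 0.0035833; payment = 50,000 × 0.0035833 / (1 − (1+0.0035833)^−72) = $789.11.
Lender B: at 10.625% the monthly rate is 0.0088542, so the payment is 50,000 × 0.0088542 / (1 − 1.0088542^−84) = $846.30.
Over 29 months: Lender A costs 29 × $789.11 + $1,500.00 = $24,384.19; Lender B costs 29 × $846.30 + $1,250.00 = $25,792.70.
Lender A is cheaper by $25,792.70 − $24,384.19 = $1,408.51.

Lender A by $1,410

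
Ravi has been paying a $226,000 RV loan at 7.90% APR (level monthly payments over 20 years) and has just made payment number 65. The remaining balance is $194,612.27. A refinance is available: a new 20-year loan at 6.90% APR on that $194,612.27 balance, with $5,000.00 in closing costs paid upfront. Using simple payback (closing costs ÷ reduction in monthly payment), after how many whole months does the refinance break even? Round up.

Current payment = 226,000 × 7.9%/12 / (1 − (1+0.0065833)^−240) = $1,876.31.
Refinanced payment = 194,612.27 × 0.0057500 / (1 − (1+0.0057500)^−240) = $1,497.17.
Monthly savings = $1,876.31 − $1,497.17 = $379.14.
Break-even = $5,000.00 / $379.14 = 13.19 → 14 months.

14 months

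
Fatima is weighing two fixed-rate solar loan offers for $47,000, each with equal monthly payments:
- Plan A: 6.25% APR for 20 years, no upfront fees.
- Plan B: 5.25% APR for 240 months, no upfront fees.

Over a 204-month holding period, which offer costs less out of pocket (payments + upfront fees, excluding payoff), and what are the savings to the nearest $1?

Plan B by $5,473

Plan A: monthly rate = 6.25%/12 = 0.0052083; payment = 47,000 × 0.0052083 / (1 − (1+0.0052083)^−240) = $343.54.
Plan B: monthly rate = 5.25%/12 = 0.0043750; payment = 47,000 × 0.0043750 / (1 − (1+0.0043750)^−240) = $316.71.
Over 204 months: Plan A costs 204 × $343.54 = $70,082.16; Plan B costs 204 × $316.71 = $64,608.84.
Plan B is cheaper by $70,082.16 − $64,608.84 = $5,473.32.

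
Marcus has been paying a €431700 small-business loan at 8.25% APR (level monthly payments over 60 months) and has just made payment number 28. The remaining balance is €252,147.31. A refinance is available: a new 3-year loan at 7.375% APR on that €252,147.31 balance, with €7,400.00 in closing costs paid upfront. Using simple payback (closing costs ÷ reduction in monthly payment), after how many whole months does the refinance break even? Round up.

8 months

Current payment = 431,700 × 8.25%/12 / (1 − (1+0.0068750)^−60) = €8,805.06.
Refinanced payment = 252,147.31 × 0.0061458 / (1 − (1+0.0061458)^−36) = €7,828.88.
Monthly savings = €8,805.06 − €7,828.88 = €976.18.
Break-even = €7,400.00 / €976.18 = 7.58 → 8 months.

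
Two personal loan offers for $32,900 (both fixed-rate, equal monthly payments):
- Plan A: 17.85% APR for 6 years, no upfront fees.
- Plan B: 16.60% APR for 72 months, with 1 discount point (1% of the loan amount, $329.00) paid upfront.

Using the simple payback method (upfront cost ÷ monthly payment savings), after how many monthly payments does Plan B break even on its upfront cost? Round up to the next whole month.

15 months

Plan A: monthly rate = 17.85%/12 = 0.0148750; payment = 32,900 × 0.0148750 / (1 − (1+0.0148750)^−72) = $747.59.
Plan B: monthly rate = 16.6%/12 = 0.0138333; payment = 32,900 × 0.0138333 / (1 − (1+0.0138333)^−72) = $724.57.
Monthly savings = $747.59 − $724.57 = $23.02.
Break-even = $329.00 / $23.02 = 14.29 → 15 months.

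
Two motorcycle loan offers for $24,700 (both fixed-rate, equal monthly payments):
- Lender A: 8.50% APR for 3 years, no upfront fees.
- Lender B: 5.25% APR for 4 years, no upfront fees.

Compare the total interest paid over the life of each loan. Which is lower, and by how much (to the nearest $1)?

Lender A: monthly rate = 8.5%/12 = 0.0070833; payment = 24,700 × 0.0070833 / (1 − (1+0.0070833)^−36) = $779.72.
Total interest on Lender A = 36 × $779.72 − $24,700 = $3,369.92.
Lender B: at 5.25% the monthly rate is 0.0043750, so the payment is 24,700 × 0.0043750 / (1 − 1.0043750^−48) = $571.63.
Total interest on Lender B = 48 × $571.63 − $24,700 = $2,738.24.
Lender B is lower by $631.68.

Lender B by $632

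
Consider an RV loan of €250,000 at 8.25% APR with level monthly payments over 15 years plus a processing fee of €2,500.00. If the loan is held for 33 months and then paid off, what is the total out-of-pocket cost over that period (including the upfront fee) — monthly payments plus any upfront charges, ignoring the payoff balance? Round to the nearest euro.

€82,537

Monthly rate = 8.25%/12 = 0.0068750; payment = 250,000 × 0.0068750 / (1 − (1+0.0068750)^−180) = €2,425.35.
Total outlay = 33 × €2,425.35 + €2,500.00 = €82,536.55.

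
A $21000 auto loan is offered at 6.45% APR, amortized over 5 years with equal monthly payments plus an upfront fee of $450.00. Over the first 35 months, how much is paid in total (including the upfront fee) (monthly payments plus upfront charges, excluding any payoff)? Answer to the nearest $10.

$14,810

Monthly rate = 6.45%/12 = 0.0053750; payment = 21,000 × 0.0053750 / (1 − (1+0.0053750)^−60) = $410.40.
Total outlay = 35 × $410.40 + $450.00 = $14,814.00.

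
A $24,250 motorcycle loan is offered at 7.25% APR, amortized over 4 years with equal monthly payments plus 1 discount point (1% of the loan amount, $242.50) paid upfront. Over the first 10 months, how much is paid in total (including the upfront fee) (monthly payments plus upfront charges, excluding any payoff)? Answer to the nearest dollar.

$6,078

At 7.25% the monthly rate is 0.0060417, so the payment is 24,250 × 0.0060417 / (1 − 1.0060417^−48) = $583.51.
Total outlay = 10 × $583.51 + $242.50 = $6,077.60.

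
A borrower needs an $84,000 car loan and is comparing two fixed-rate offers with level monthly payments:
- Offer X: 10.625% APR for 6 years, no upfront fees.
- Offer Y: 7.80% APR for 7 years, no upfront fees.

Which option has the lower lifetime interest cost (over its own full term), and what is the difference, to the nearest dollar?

Offer Y by $4,685

Offer X: at 10.625% the monthly rate is 0.0088542, so the payment is 84,000 × 0.0088542 / (1 − 1.0088542^−72) = $1,582.78.
Total interest on Offer X = 72 × $1,582.78 − $84,000 = $29,960.16.
Offer Y: monthly rate = 7.8%/12 = 0.0065000; payment = 84,000 × 0.0065000 / (1 − (1+0.0065000)^−84) = $1,300.89.
Total interest on Offer Y = 84 × $1,300.89 − $84,000 = $25,274.76.
Offer Y is lower by $4,685.40.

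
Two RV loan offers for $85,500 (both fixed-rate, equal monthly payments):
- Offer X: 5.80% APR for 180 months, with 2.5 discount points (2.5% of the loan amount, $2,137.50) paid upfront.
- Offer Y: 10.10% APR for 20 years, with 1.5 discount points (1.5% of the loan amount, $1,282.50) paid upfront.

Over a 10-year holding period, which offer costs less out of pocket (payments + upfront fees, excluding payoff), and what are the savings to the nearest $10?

Offer X: monthly rate = 5.8%/12 = 0.0048333; payment = 85,500 × 0.0048333 / (1 − (1+0.0048333)^−180) = $712.29.
Offer Y: monthly rate = 10.1%/12 = 0.0084167; payment = 85,500 × 0.0084167 / (1 − (1+0.0084167)^−240) = $830.77.
Over 120 months: Offer X costs 120 × $712.29 + $2,137.50 = $87,612.30; Offer Y costs 120 × $830.77 + $1,282.50 = $100,974.90.
Offer X is cheaper by $100,974.90 − $87,612.30 = $13,362.60.

Offer X by $13,360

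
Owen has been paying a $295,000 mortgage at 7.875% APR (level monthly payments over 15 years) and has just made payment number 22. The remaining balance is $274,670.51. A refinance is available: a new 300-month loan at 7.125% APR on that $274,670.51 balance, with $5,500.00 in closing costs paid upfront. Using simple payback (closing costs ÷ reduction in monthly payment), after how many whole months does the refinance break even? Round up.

7 months

Current payment = 295,000 × 7.875%/12 / (1 − (1+0.0065625)^−180) = $2,797.93.
Refinanced payment = 274,670.51 × 0.0059375 / (1 − (1+0.0059375)^−300) = $1,963.27.
Monthly savings = $2,797.93 − $1,963.27 = $834.66.
Break-even = $5,500.00 / $834.66 = 6.59 → 7 months.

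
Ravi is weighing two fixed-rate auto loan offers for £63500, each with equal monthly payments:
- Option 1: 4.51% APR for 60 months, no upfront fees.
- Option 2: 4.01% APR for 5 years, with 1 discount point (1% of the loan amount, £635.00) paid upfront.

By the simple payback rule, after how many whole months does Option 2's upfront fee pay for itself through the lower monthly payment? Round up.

Option 1: monthly rate = 4.51%/12 = 0.0037583; payment = 63,500 × 0.0037583 / (1 − (1+0.0037583)^−60) = £1,184.12.
Option 2: at 4.01% the monthly rate is 0.0033417, so the payment is 63,500 × 0.0033417 / (1 − 1.0033417^−60) = £1,169.74.
Monthly savings = £1,184.12 − £1,169.74 = £14.38.
Break-even = £635.00 / £14.38 = 44.16 → 45 months.

45 months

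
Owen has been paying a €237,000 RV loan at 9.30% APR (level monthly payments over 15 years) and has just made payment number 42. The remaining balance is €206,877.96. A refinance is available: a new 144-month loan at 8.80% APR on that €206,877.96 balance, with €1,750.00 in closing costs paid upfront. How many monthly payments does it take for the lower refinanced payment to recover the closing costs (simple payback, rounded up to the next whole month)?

Current payment = 237,000 × 9.3%/12 / (1 − (1+0.0077500)^−180) = €2,446.29.
Refinanced payment = 206,877.96 × 0.0073333 / (1 − (1+0.0073333)^−144) = €2,331.09.
Monthly savings = €2,446.29 − €2,331.09 = €115.20.
Break-even = €1,750.00 / €115.20 = 15.19 → 16 months.

16 months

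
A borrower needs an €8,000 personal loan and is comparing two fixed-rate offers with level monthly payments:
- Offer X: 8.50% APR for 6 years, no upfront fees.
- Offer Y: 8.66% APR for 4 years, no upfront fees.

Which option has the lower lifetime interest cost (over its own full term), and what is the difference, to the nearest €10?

Offer Y by €750

Offer X: at 8.50% the monthly rate is 0.0070833, so the payment is 8,000 × 0.0070833 / (1 − 1.0070833^−72) = €142.23.
Total interest on Offer X = 72 × €142.23 − €8,000 = €2,240.56.
Offer Y: monthly rate = 8.66%/12 = 0.0072167; payment = 8,000 × 0.0072167 / (1 − (1+0.0072167)^−48) = €197.79.
Total interest on Offer Y = 48 × €197.79 − €8,000 = €1,493.92.
Offer Y is lower by €746.64.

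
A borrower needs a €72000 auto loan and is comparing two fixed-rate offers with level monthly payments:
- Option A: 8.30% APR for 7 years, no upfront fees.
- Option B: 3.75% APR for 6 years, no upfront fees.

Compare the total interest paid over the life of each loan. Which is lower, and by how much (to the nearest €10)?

Option B by €14,660

Option A: monthly rate = 8.3%/12 = 0.0069167; payment = 72,000 × 0.0069167 / (1 − (1+0.0069167)^−84) = €1,133.00.
Total interest on Option A = 84 × €1,133.00 − €72,000 = €23,172.00.
Option B: at 3.75% the monthly rate is 0.0031250, so the payment is 72,000 × 0.0031250 / (1 − 1.0031250^−72) = €1,118.27.
Total interest on Option B = 72 × €1,118.27 − €72,000 = €8,515.44.
Option B is lower by €14,656.56.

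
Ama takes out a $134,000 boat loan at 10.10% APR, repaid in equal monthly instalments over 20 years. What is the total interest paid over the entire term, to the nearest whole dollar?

$178,485

Monthly rate = 10.1%/12 = 0.0084167; payment = 134,000 × 0.0084167 / (1 − (1+0.0084167)^−240) = $1,302.02.
Total paid = 240 × $1,302.02 = $312,484.80; interest = $312,484.80 − $134,000 = $178,484.80.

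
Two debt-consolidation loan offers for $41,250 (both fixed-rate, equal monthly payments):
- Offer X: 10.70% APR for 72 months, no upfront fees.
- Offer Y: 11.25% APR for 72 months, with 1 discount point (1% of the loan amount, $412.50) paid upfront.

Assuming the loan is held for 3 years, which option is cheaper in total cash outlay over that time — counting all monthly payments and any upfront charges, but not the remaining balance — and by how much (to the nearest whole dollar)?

Offer X by $831

Offer X: monthly rate = 10.7%/12 = 0.0089167; payment = 41,250 × 0.0089167 / (1 − (1+0.0089167)^−72) = $778.83.
Offer Y: monthly rate = 11.25%/12 = 0.0093750; payment = 41,250 × 0.0093750 / (1 − (1+0.0093750)^−72) = $790.45.
Over 36 months: Offer X costs 36 × $778.83 = $28,037.88; Offer Y costs 36 × $790.45 + $412.50 = $28,868.70.
Offer X is cheaper by $28,868.70 − $28,037.88 = $830.82.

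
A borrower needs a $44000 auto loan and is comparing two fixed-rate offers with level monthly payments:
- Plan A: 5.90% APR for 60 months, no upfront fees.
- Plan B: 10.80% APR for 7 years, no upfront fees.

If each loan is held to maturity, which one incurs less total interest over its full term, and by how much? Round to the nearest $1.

Plan A: at 5.90% the monthly rate is 0.0049167, so the payment is 44,000 × 0.0049167 / (1 − 1.0049167^−60) = $848.60.
Total interest on Plan A = 60 × $848.60 − $44,000 = $6,916.00.
Plan B: monthly rate = 10.8%/12 = 0.0090000; payment = 44,000 × 0.0090000 / (1 − (1+0.0090000)^−84) = $748.77.
Total interest on Plan B = 84 × $748.77 − $44,000 = $18,896.68.
Plan A is lower by $11,980.68.

Plan A by $11,981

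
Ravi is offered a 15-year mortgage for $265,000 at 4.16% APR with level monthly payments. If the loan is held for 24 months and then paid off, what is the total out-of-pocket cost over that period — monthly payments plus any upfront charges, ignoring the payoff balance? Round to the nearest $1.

$47,556

Monthly rate = 4.16%/12 = 0.0034667; payment = 265,000 × 0.0034667 / (1 − (1+0.0034667)^−180) = $1,981.49.
Total outlay = 24 × $1,981.49 = $47,555.76.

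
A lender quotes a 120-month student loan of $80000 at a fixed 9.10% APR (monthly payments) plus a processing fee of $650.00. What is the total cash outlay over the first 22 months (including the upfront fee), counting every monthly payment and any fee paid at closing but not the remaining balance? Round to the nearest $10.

Monthly rate = 9.1%/12 = 0.0075833; payment = 80,000 × 0.0075833 / (1 − (1+0.0075833)^−120) = $1,017.74.
Total outlay = 22 × $1,017.74 + $650.00 = $23,040.28.

$23,040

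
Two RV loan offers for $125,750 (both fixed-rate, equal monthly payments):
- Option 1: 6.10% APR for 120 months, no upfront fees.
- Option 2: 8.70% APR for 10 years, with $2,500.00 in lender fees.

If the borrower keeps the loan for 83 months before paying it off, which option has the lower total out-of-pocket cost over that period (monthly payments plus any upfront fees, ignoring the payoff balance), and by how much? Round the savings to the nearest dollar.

Option 1 by $16,626

Option 1: monthly rate = 6.1%/12 = 0.0050833; payment = 125,750 × 0.0050833 / (1 − (1+0.0050833)^−120) = $1,402.41.
Option 2: at 8.70% the monthly rate is 0.0072500, so the payment is 125,750 × 0.0072500 / (1 − 1.0072500^−120) = $1,572.60.
Over 83 months: Option 1 costs 83 × $1,402.41 = $116,400.03; Option 2 costs 83 × $1,572.60 + $2,500.00 = $133,025.80.
Option 1 is cheaper by $133,025.80 − $116,400.03 = $16,625.77.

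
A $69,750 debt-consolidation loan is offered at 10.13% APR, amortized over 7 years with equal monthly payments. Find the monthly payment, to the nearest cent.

At 10.13% the monthly rate is 0.0084417, so the payment is 69,750 × 0.0084417 / (1 − 1.0084417^−84) = $1,162.62.

$1,162.62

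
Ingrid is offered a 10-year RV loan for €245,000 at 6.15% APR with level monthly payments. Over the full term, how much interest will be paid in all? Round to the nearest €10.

€83,620

At 6.15% the monthly rate is 0.0051250, so the payment is 245,000 × 0.0051250 / (1 − 1.0051250^−120) = €2,738.49.
Total paid = 120 × €2,738.49 = €328,618.80; interest = €328,618.80 − €245,000 = €83,618.80.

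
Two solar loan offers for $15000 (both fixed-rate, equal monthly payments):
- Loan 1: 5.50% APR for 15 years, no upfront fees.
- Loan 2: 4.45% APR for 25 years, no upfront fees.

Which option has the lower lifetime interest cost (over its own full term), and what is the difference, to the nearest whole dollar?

Loan 1 by $2,824

Loan 1: at 5.50% the monthly rate is 0.0045833, so the payment is 15,000 × 0.0045833 / (1 − 1.0045833^−180) = $122.56.
Total interest on Loan 1 = 180 × $122.56 − $15,000 = $7,060.80.
Loan 2: monthly rate = 4.45%/12 = 0.0037083; payment = 15,000 × 0.0037083 / (1 − (1+0.0037083)^−300) = $82.95.
Total interest on Loan 2 = 300 × $82.95 − $15,000 = $9,885.00.
Loan 1 is lower by $2,824.20.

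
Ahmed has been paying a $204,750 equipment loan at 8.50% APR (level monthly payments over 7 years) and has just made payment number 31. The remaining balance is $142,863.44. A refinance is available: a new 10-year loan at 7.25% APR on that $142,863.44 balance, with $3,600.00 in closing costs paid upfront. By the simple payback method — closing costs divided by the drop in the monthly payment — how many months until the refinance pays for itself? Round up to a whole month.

Current payment = 204,750 × 8.5%/12 / (1 − (1+0.0070833)^−84) = $3,242.52.
Refinanced payment = 142,863.44 × 0.0060417 / (1 − (1+0.0060417)^−120) = $1,677.23.
Monthly savings = $3,242.52 − $1,677.23 = $1,565.29.
Break-even = $3,600.00 / $1,565.29 = 2.30 → 3 months.

3 months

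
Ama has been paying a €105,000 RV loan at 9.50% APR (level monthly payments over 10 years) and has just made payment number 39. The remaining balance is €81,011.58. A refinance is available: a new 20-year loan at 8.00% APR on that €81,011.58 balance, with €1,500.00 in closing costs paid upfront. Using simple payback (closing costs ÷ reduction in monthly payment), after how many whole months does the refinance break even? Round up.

Current payment = 105,000 × 9.5%/12 / (1 − (1+0.0079167)^−120) = €1,358.67.
Refinanced payment = 81,011.58 × 0.0066667 / (1 − (1+0.0066667)^−240) = €677.61.
Monthly savings = €1,358.67 − €677.61 = €681.06.
Break-even = €1,500.00 / €681.06 = 2.20 → 3 months.

3 months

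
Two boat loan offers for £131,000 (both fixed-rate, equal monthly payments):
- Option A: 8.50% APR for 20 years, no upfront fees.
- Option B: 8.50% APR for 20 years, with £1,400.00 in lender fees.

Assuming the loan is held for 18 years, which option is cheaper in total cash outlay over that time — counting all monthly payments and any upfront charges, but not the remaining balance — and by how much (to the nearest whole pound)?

Option A by £1,400

Option A: at 8.50% the monthly rate is 0.0070833, so the payment is 131,000 × 0.0070833 / (1 − 1.0070833^−240) = £1,136.85.
Option B: monthly rate = 8.5%/12 = 0.0070833; payment = 131,000 × 0.0070833 / (1 − (1+0.0070833)^−240) = £1,136.85.
Over 216 months: Option A costs 216 × £1,136.85 = £245,559.60; Option B costs 216 × £1,136.85 + £1,400.00 = £246,959.60.
Option A is cheaper by £246,959.60 − £245,559.60 = £1,400.00.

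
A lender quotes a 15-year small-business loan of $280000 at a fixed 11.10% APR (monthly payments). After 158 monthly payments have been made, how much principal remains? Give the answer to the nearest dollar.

With monthly rate i = 11.1%/12 = 0.0092500, the balance after k of n payments is P · [(1+i)^n − (1+i)^k] / [(1+i)^n − 1].
(1+0.0092500)^180 = 5.24537395 and (1+0.0092500)^158 = 4.28354937, so the balance is 280,000 × (5.24537395 − 4.28354937) / (5.24537395 − 1) = $63,436.32.

$63,436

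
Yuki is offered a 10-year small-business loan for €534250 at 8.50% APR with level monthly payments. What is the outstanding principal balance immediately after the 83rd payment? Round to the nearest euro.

€214,935

With monthly rate i = 8.5%/12 = 0.0070833, the balance after k of n payments is P · [(1+i)^n − (1+i)^k] / [(1+i)^n − 1].
(1+0.0070833)^120 = 2.33264712 and (1+0.0070833)^83 = 1.79650703, so the balance is 534,250 × (2.33264712 − 1.79650703) / (2.33264712 − 1) = €214,935.25.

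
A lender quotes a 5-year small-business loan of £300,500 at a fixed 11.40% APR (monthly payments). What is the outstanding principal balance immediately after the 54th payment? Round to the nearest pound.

With monthly rate i = 11.4%/12 = 0.0095000, the balance after k of n payments is P · [(1+i)^n − (1+i)^k] / [(1+i)^n − 1].
(1+0.0095000)^60 = 1.76351597 and (1+0.0095000)^54 = 1.66625497, so the balance is 300,500 × (1.76351597 − 1.66625497) / (1.76351597 − 1) = £38,279.40.

£38,279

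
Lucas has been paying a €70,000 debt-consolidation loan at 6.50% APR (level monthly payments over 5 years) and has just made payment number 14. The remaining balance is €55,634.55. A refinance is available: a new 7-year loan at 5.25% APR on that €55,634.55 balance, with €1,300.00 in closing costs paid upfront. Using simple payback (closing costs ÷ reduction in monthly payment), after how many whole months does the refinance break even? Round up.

3 months

Current payment = 70,000 × 6.5%/12 / (1 − (1+0.0054167)^−60) = €1,369.63.
Refinanced payment = 55,634.55 × 0.0043750 / (1 − (1+0.0043750)^−84) = €792.89.
Monthly savings = €1,369.63 − €792.89 = €576.74.
Break-even = €1,300.00 / €576.74 = 2.25 → 3 months.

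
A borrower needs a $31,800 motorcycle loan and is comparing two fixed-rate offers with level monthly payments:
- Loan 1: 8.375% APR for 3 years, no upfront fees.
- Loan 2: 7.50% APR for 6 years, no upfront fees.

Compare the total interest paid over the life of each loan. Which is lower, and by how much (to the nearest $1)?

Loan 1 by $3,515

Loan 1: monthly rate = 8.375%/12 = 0.0069792; payment = 31,800 × 0.0069792 / (1 − (1+0.0069792)^−36) = $1,002.01.
Total interest on Loan 1 = 36 × $1,002.01 − $31,800 = $4,272.36.
Loan 2: at 7.50% the monthly rate is 0.0062500, so the payment is 31,800 × 0.0062500 / (1 − 1.0062500^−72) = $549.83.
Total interest on Loan 2 = 72 × $549.83 − $31,800 = $7,787.76.
Loan 1 is lower by $3,515.40.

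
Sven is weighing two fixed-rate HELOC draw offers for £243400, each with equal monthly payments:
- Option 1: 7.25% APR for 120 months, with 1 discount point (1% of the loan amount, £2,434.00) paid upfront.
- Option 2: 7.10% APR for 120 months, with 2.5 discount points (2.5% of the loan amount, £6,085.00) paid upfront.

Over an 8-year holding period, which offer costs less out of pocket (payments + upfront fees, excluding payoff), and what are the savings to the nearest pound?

Option 1: monthly rate = 7.25%/12 = 0.0060417; payment = 243,400 × 0.0060417 / (1 − (1+0.0060417)^−120) = £2,857.54.
Option 2: monthly rate = 7.1%/12 = 0.0059167; payment = 243,400 × 0.0059167 / (1 − (1+0.0059167)^−120) = £2,838.64.
Over 96 months: Option 1 costs 96 × £2,857.54 + £2,434.00 = £276,757.84; Option 2 costs 96 × £2,838.64 + £6,085.00 = £278,594.44.
Option 1 is cheaper by £278,594.44 − £276,757.84 = £1,836.60.

Option 1 by £1,837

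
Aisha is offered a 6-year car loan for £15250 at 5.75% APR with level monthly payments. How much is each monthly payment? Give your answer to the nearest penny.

At 5.75% the monthly rate is 0.0047917, so the payment is 15,250 × 0.0047917 / (1 − 1.0047917^−72) = £250.94.

£250.94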